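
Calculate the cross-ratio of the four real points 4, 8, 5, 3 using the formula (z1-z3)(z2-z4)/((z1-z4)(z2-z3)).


Step 1: (z1-z3)(z2-z4) = (-1) * 5 = -5
Step 2: (z1-z4)(z2-z3) = 1 * 3 = 3
Step 3: Cross-ratio = -5/3 = -5/3

-5/3


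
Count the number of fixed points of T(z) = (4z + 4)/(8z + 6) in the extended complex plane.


Step 1: Fixed points satisfy T(z) = z
Step 2: 8z^2 + 2z - 4 = 0
Step 3: Discriminant = 2^2 - 4*8*(-4) = 132
Step 4: Number of fixed points = 2

2


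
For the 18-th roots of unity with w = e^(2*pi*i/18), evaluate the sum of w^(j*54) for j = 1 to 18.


Step 1: The sum sum_{j=1}^{n} w^(k*j) equals n if n | k, else 0.
Step 2: Here n = 18, k = 54
Step 3: Does n divide k? 18 | 54 -> True
Step 4: Sum = 18

18


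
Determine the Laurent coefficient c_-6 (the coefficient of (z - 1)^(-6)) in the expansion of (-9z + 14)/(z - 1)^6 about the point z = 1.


Step 1: Write the numerator in powers of (z - 1): -9z + 14 = -9(z - 1) + (-9*1 + 14) = -9(z - 1) + 5
Step 2: Divide by (z - 1)^6: f(z) = 5(z - 1)^(-6) - 9(z - 1)^(-5)
Step 3: This finite sum is the Laurent series of f about z = 1.
Step 4: Coefficient of (z - 1)^(-6) = -9*1 + 14 = 5

5


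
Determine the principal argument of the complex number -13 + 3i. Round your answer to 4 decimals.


Step 1: z = -13 + 3i
Step 2: arg(z) = atan2(3, -13)
Step 3: arg(z) = 2.9148

2.9148


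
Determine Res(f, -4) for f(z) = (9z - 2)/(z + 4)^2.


Step 1: Pole of order 2 at z = -4
Step 2: Res = lim d/dz [(z + 4)^2 * f(z)] as z -> -4
Step 3: (z + 4)^2 * f(z) = 9z - 2
Step 4: d/dz[9z - 2] = 9

9


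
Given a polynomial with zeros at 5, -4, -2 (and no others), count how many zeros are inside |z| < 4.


Step 1: Check each root:
  z = 5: |5| = 5 >= 4
  z = -4: |-4| = 4 >= 4
  z = -2: |-2| = 2 < 4
Step 2: Count = 1

1


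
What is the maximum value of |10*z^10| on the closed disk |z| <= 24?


Step 1: On |z| = 24, |f(z)| = 10 * |z|^10 = 10 * 24^10
Step 2: By maximum modulus principle, maximum is on boundary.
Step 3: Maximum = 10 * 63403380965376 = 634033809653760

634033809653760


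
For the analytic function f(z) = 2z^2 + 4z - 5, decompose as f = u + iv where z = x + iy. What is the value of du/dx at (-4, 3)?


Step 1: f(z) = 2(x+iy)^2 + 4(x+iy) - 5
Step 2: u = 2(x^2 - y^2) + 4x - 5
Step 3: u_x = 4x + 4
Step 4: At (-4, 3): u_x = -16 + 4 = -12

-12


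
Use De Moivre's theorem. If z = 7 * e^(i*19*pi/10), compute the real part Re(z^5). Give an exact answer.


Step 1: By De Moivre's theorem, z^5 = 7^5 * e^(i*5*19*pi/10) = 16807 * (cos(19*pi/2) + i*sin(19*pi/2))
Step 2: |z|^5 = 7^5 = 16807
Step 3: Reduce the angle mod 2*pi: 19*pi/2 - 8*pi = 3*pi/2
Step 4: cos(3*pi/2) = 0
Step 5: Re(z^5) = 16807 * 0 = 0

0


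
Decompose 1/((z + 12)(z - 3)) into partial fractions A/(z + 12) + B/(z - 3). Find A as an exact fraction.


Step 1: Multiply both sides by (z + 12) and set z = -12
Step 2: A = 1 / (-12 - 3)
Step 3: A = 1 / (-15)
Step 4: A = -1/15

-1/15


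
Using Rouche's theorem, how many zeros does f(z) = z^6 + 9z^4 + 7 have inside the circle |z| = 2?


Step 1: On |z| = 2 the three terms have sizes |z^6| = 2^6 = 64, |9z^4| = 9*2^4 = 144, |7| = 7
Step 2: The dominant term is g(z) = 9z^4; let h(z) = z^6 + 7 so f = g + h
Step 3: On |z| = 2: |g| = 144 and |h| <= 64 + 7 = 71
Step 4: Since 144 > 71, |h| < |g| on |z| = 2, so by Rouche f has the same number of zeros as g inside |z| < 2
Step 5: g(z) = 9z^4 has 4 zeros (at the origin, multiplicity 4) inside |z| < 2. Answer = 4

4


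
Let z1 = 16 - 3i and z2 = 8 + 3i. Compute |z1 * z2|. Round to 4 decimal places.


Step 1: |z1| = sqrt(16^2 + (-3)^2) = sqrt(265)
Step 2: |z2| = sqrt(8^2 + 3^2) = sqrt(73)
Step 3: |z1*z2| = |z1|*|z2| = sqrt(265) * sqrt(73) = sqrt(265 * 73) = sqrt(19345)
Step 4: = 139.0863

139.0863


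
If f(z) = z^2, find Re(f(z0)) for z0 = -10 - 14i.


Step 1: z0 = -10 - 14i
Step 2: z0^2 = (-10)^2 - (-14)^2 + 280i
Step 3: real part = 100 - 196 = -96

-96


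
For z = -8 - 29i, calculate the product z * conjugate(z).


Step 1: conj(z) = -8 + 29i
Step 2: z * conj(z) = (-8)^2 + (-29)^2
Step 3: = 64 + 841 = 905

905


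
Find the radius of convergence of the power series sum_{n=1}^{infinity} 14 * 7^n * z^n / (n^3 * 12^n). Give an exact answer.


Step 1: General term a_n = 14 * 7^n / (n^3 * 12^n)
Step 2: By the root test, |a_n|^(1/n) = 14^(1/n) * 7 / (n^(3/n) * 12) -> 7/12 as n -> infinity (since 14^(1/n) -> 1 and n^(3/n) -> 1)
Step 3: R = 1/lim|a_n|^(1/n) = 12/7

12/7


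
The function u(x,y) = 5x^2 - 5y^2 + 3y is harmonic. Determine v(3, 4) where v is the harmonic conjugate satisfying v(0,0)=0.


Step 1: v_x = -u_y = 10y - 3
Step 2: v_y = u_x = 10x + 0
Step 3: v = 10xy - 3x + C
Step 4: v(0,0) = 0 => C = 0
Step 5: v(3, 4) = 111

111


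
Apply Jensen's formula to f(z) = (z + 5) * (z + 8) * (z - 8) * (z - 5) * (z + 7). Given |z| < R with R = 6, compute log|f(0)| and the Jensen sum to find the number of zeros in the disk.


Jensen's formula: (1/2pi)*integral log|f(Re^it)|dt = log|f(0)| + sum_{|a_k|<R} log(R/|a_k|)
Step 1: f(0) = 5 * 8 * (-8) * (-5) * 7 = 11200
Step 2: log|f(0)| = log|-5| + log|-8| + log|8| + log|5| + log|-7| = 9.3237
Step 3: Zeros inside |z| < 6: -5, 5
Step 4: Jensen sum = log(6/5) + log(6/5) = 0.3646
Step 5: n(R) = number of terms in the Jensen sum = count of zeros inside |z| < 6 = 2

2


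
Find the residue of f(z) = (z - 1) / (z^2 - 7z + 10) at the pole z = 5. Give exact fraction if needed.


Step 1: Q(z) = z^2 - 7z + 10 = (z - 5)(z - 2)
Step 2: Q'(z) = 2z - 7
Step 3: Q'(5) = 3, P(5) = 4
Step 4: Res = P(5)/Q'(5) = 4/3 = 4/3

4/3


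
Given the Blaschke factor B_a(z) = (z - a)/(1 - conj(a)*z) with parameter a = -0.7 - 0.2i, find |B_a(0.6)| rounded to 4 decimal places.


Step 1: Numerator z0 - a = 0.6 - (-0.7 - 0.2i) = 1.3 + 0.2i
Step 2: Denominator 1 - conj(a)*z0 = 1 - (-0.7 + 0.2i)*0.6 = 1.42 - 0.12i
Step 3: |z0 - a|^2 = 1.3^2 + 0.2^2 = 1.73; |1 - conj(a)*z0|^2 = 1.42^2 + (-0.12)^2 = 2.0308
Step 4: |B_a(0.6)| = sqrt(1.73 / 2.0308) = sqrt(0.851881)
Step 5: = 0.923

0.923


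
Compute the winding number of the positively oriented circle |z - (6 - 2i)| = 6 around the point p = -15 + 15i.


Step 1: Center c = (6, -2), radius = 6
Step 2: |p - c|^2 = (-21)^2 + 17^2 = 730
Step 3: r^2 = 36
Step 4: |p-c| > r so winding number = 0

0


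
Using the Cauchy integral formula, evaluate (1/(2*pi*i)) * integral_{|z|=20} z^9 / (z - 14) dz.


Step 1: f(z) = z^9, a = 14 is inside |z| = 20
Step 2: By Cauchy integral formula: (1/(2pi*i)) * integral = f(a)
Step 3: f(14) = 14^9 = 20661046784

20661046784


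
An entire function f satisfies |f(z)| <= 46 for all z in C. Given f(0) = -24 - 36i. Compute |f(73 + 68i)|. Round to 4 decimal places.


Step 1: By Liouville's theorem, a bounded entire function is constant.
Step 2: f(z) = f(0) = -24 - 36i for all z.
Step 3: |f(w)| = |-24 - 36i| = sqrt(576 + 1296)
Step 4: = 43.2666

43.2666


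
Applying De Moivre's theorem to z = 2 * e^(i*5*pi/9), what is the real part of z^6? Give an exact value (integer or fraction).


Step 1: By De Moivre's theorem, z^6 = 2^6 * e^(i*6*5*pi/9) = 64 * (cos(10*pi/3) + i*sin(10*pi/3))
Step 2: |z|^6 = 2^6 = 64
Step 3: Reduce the angle mod 2*pi: 10*pi/3 - 2*pi = 4*pi/3
Step 4: cos(4*pi/3) = -1/2
Step 5: Re(z^6) = 64 * (-1/2) = -32

-32


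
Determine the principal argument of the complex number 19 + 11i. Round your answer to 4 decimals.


Step 1: z = 19 + 11i
Step 2: arg(z) = atan2(11, 19)
Step 3: arg(z) = 0.5248

0.5248


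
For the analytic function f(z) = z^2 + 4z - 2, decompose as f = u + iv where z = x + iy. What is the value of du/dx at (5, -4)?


Step 1: f(z) = (x+iy)^2 + 4(x+iy) - 2
Step 2: u = (x^2 - y^2) + 4x - 2
Step 3: u_x = 2x + 4
Step 4: At (5, -4): u_x = 10 + 4 = 14

14


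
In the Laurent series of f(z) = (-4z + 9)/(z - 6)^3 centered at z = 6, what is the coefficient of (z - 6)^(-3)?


Step 1: Write the numerator in powers of (z - 6): -4z + 9 = -4(z - 6) + (-4*6 + 9) = -4(z - 6) - 15
Step 2: Divide by (z - 6)^3: f(z) = -15(z - 6)^(-3) - 4(z - 6)^(-2)
Step 3: This finite sum is the Laurent series of f about z = 6.
Step 4: Coefficient of (z - 6)^(-3) = -4*6 + 9 = -15

-15


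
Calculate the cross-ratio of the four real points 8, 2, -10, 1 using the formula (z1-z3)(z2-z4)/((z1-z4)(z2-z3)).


Step 1: (z1-z3)(z2-z4) = 18 * 1 = 18
Step 2: (z1-z4)(z2-z3) = 7 * 12 = 84
Step 3: Cross-ratio = 18/84 = 3/14

3/14


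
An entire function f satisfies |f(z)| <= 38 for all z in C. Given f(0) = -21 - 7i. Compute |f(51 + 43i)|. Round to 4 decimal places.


Step 1: By Liouville's theorem, a bounded entire function is constant.
Step 2: f(z) = f(0) = -21 - 7i for all z.
Step 3: |f(w)| = |-21 - 7i| = sqrt(441 + 49)
Step 4: = 22.1359

22.1359


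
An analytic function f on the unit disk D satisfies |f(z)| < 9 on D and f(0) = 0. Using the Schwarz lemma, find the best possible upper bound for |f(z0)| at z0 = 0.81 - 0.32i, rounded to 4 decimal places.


Step 1: g = f/9 maps D -> D with g(0) = 0, so by the Schwarz lemma |g(z)| <= |z|, i.e. |f(z)| <= 9|z|; this is sharp (f(z) = 9z).
Step 2: |z0|^2 = 0.81^2 + (-0.32)^2 = 0.7585
Step 3: |z0| = sqrt(0.7585) = 0.870919
Step 4: Best bound = 9 * |z0| = 9 * 0.870919 = 7.8383

7.8383


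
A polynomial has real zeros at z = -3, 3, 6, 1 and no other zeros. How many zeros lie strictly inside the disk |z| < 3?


Step 1: Check each root:
  z = -3: |-3| = 3 >= 3
  z = 3: |3| = 3 >= 3
  z = 6: |6| = 6 >= 3
  z = 1: |1| = 1 < 3
Step 2: Count = 1

1


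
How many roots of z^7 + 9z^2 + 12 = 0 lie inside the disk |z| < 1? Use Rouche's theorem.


Step 1: On |z| = 1 the three terms have sizes |z^7| = 1^7 = 1, |9z^2| = 9*1^2 = 9, |12| = 12
Step 2: The dominant term is g(z) = 12; let h(z) = z^7 + 9z^2 so f = g + h
Step 3: On |z| = 1: |g| = 12 and |h| <= 1 + 9 = 10
Step 4: Since 12 > 10, |h| < |g| on |z| = 1, so by Rouche f has the same number of zeros as g inside |z| < 1
Step 5: g(z) = 12 is a nonzero constant with no zeros inside |z| < 1. Answer = 0

0


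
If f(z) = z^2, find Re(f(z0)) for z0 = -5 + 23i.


Step 1: z0 = -5 + 23i
Step 2: z0^2 = (-5)^2 - 23^2 - 230i
Step 3: real part = 25 - 529 = -504

-504


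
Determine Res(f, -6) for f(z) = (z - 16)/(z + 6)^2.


Step 1: Pole of order 2 at z = -6
Step 2: Res = lim d/dz [(z + 6)^2 * f(z)] as z -> -6
Step 3: (z + 6)^2 * f(z) = z - 16
Step 4: d/dz[z - 16] = 1

1


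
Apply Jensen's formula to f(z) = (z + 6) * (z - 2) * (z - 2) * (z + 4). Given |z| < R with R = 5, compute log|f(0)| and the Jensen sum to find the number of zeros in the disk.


Jensen's formula: (1/2pi)*integral log|f(Re^it)|dt = log|f(0)| + sum_{|a_k|<R} log(R/|a_k|)
Step 1: f(0) = 6 * (-2) * (-2) * 4 = 96
Step 2: log|f(0)| = log|-6| + log|2| + log|2| + log|-4| = 4.5643
Step 3: Zeros inside |z| < 5: 2, 2, -4
Step 4: Jensen sum = log(5/2) + log(5/2) + log(5/4) = 2.0557
Step 5: n(R) = number of terms in the Jensen sum = count of zeros inside |z| < 5 = 3

3


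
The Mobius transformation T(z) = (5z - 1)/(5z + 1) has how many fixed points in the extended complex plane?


Step 1: Fixed points satisfy T(z) = z
Step 2: 5z^2 - 4z + 1 = 0
Step 3: Discriminant = (-4)^2 - 4*5*1 = -4
Step 4: Number of fixed points = 2

2


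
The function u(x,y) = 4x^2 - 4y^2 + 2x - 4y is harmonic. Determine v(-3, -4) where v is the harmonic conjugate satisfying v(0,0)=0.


Step 1: v_x = -u_y = 8y + 4
Step 2: v_y = u_x = 8x + 2
Step 3: v = 8xy + 4x + 2y + C
Step 4: v(0,0) = 0 => C = 0
Step 5: v(-3, -4) = 76

76


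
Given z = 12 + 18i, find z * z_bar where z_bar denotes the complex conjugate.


Step 1: conj(z) = 12 - 18i
Step 2: z * conj(z) = 12^2 + 18^2
Step 3: = 144 + 324 = 468

468


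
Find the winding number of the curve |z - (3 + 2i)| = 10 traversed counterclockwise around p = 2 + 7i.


Step 1: Center c = (3, 2), radius = 10
Step 2: |p - c|^2 = (-1)^2 + 5^2 = 26
Step 3: r^2 = 100
Step 4: |p-c| < r so winding number = 1

1


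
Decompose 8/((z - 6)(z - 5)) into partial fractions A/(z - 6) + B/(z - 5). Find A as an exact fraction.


Step 1: Multiply both sides by (z - 6) and set z = 6
Step 2: A = 8 / (6 - 5)
Step 3: A = 8 / 1
Step 4: A = 8

8


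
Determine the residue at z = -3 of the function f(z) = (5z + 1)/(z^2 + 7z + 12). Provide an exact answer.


Step 1: Q(z) = z^2 + 7z + 12 = (z + 3)(z + 4)
Step 2: Q'(z) = 2z + 7
Step 3: Q'(-3) = 1, P(-3) = -14
Step 4: Res = P(-3)/Q'(-3) = -14/1 = -14

-14


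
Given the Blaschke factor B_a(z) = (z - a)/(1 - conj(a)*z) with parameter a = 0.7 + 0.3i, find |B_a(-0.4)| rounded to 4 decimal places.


Step 1: Numerator z0 - a = -0.4 - (0.7 + 0.3i) = -1.1 - 0.3i
Step 2: Denominator 1 - conj(a)*z0 = 1 - (0.7 - 0.3i)*(-0.4) = 1.28 - 0.12i
Step 3: |z0 - a|^2 = (-1.1)^2 + (-0.3)^2 = 1.3; |1 - conj(a)*z0|^2 = 1.28^2 + (-0.12)^2 = 1.6528
Step 4: |B_a(-0.4)| = sqrt(1.3 / 1.6528) = sqrt(0.786544)
Step 5: = 0.8869

0.8869


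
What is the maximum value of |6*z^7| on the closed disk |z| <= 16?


Step 1: On |z| = 16, |f(z)| = 6 * |z|^7 = 6 * 16^7
Step 2: By maximum modulus principle, maximum is on boundary.
Step 3: Maximum = 6 * 268435456 = 1610612736

1610612736


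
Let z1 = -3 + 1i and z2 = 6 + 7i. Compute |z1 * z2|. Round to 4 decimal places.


Step 1: |z1| = sqrt((-3)^2 + 1^2) = sqrt(10)
Step 2: |z2| = sqrt(6^2 + 7^2) = sqrt(85)
Step 3: |z1*z2| = |z1|*|z2| = sqrt(10) * sqrt(85) = sqrt(10 * 85) = sqrt(850)
Step 4: = 29.1548

29.1548


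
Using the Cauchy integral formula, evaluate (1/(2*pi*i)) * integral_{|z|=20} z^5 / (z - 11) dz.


Step 1: f(z) = z^5, a = 11 is inside |z| = 20
Step 2: By Cauchy integral formula: (1/(2pi*i)) * integral = f(a)
Step 3: f(11) = 11^5 = 161051

161051


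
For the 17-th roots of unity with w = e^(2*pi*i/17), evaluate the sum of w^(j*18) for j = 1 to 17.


Step 1: The sum sum_{j=1}^{n} w^(k*j) equals n if n | k, else 0.
Step 2: Here n = 17, k = 18
Step 3: Does n divide k? 17 | 18 -> False
Step 4: Sum = 0

0


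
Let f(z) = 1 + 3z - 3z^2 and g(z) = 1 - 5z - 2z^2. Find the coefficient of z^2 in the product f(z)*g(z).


Step 1: z^2 term in f*g comes from: (1)*(-2z^2) + (3z)*(-5z) + (-3z^2)*(1)
Step 2: = -2 - 15 - 3
Step 3: = -20

-20


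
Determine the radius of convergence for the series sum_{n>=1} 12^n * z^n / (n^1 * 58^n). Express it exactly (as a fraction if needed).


Step 1: General term a_n = 12^n / (n^1 * 58^n)
Step 2: By the root test, |a_n|^(1/n) = 12 / (n^(1/n) * 58) -> 12/58 as n -> infinity (since n^(1/n) -> 1)
Step 3: R = 1/lim|a_n|^(1/n) = 58/12 = 29/6

29/6


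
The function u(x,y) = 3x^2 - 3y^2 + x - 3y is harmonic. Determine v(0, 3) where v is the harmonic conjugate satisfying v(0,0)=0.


Step 1: v_x = -u_y = 6y + 3
Step 2: v_y = u_x = 6x + 1
Step 3: v = 6xy + 3x + y + C
Step 4: v(0,0) = 0 => C = 0
Step 5: v(0, 3) = 3

3


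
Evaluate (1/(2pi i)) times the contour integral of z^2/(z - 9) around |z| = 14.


Step 1: f(z) = z^2, a = 9 is inside |z| = 14
Step 2: By Cauchy integral formula: (1/(2pi*i)) * integral = f(a)
Step 3: f(9) = 9^2 = 81

81


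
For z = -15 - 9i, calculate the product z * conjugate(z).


Step 1: conj(z) = -15 + 9i
Step 2: z * conj(z) = (-15)^2 + (-9)^2
Step 3: = 225 + 81 = 306

306


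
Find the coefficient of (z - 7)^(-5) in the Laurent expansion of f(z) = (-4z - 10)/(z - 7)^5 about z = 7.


Step 1: Write the numerator in powers of (z - 7): -4z - 10 = -4(z - 7) + (-4*7 - 10) = -4(z - 7) - 38
Step 2: Divide by (z - 7)^5: f(z) = -38(z - 7)^(-5) - 4(z - 7)^(-4)
Step 3: This finite sum is the Laurent series of f about z = 7.
Step 4: Coefficient of (z - 7)^(-5) = -4*7 - 10 = -38

-38


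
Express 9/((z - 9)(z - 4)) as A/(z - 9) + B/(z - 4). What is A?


Step 1: Multiply both sides by (z - 9) and set z = 9
Step 2: A = 9 / (9 - 4)
Step 3: A = 9 / 5
Step 4: A = 9/5

9/5


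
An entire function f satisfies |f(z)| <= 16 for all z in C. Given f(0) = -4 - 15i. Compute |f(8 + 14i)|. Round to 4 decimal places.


Step 1: By Liouville's theorem, a bounded entire function is constant.
Step 2: f(z) = f(0) = -4 - 15i for all z.
Step 3: |f(w)| = |-4 - 15i| = sqrt(16 + 225)
Step 4: = 15.5242

15.5242


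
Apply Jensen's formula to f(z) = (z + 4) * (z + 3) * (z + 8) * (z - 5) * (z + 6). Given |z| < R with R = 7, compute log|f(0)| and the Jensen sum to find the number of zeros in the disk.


Jensen's formula: (1/2pi)*integral log|f(Re^it)|dt = log|f(0)| + sum_{|a_k|<R} log(R/|a_k|)
Step 1: f(0) = 4 * 3 * 8 * (-5) * 6 = -2880
Step 2: log|f(0)| = log|-4| + log|-3| + log|-8| + log|5| + log|-6| = 7.9655
Step 3: Zeros inside |z| < 7: -4, -3, 5, -6
Step 4: Jensen sum = log(7/4) + log(7/3) + log(7/5) + log(7/6) = 1.8975
Step 5: n(R) = number of terms in the Jensen sum = count of zeros inside |z| < 7 = 4

4


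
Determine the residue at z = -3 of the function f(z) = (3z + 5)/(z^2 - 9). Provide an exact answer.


Step 1: Q(z) = z^2 - 9 = (z + 3)(z - 3)
Step 2: Q'(z) = 2z
Step 3: Q'(-3) = -6, P(-3) = -4
Step 4: Res = P(-3)/Q'(-3) = -4/(-6) = 2/3

2/3


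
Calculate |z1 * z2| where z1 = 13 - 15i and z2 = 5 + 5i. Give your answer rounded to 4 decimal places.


Step 1: |z1| = sqrt(13^2 + (-15)^2) = sqrt(394)
Step 2: |z2| = sqrt(5^2 + 5^2) = sqrt(50)
Step 3: |z1*z2| = |z1|*|z2| = sqrt(394) * sqrt(50) = sqrt(394 * 50) = sqrt(19700)
Step 4: = 140.3567

140.3567


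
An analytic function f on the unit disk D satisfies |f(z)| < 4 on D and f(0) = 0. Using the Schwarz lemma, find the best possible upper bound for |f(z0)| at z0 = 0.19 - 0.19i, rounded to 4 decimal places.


Step 1: g = f/4 maps D -> D with g(0) = 0, so by the Schwarz lemma |g(z)| <= |z|, i.e. |f(z)| <= 4|z|; this is sharp (f(z) = 4z).
Step 2: |z0|^2 = 0.19^2 + (-0.19)^2 = 0.0722
Step 3: |z0| = sqrt(0.0722) = 0.268701
Step 4: Best bound = 4 * |z0| = 4 * 0.268701 = 1.0748

1.0748


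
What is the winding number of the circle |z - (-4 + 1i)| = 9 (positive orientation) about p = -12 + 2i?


Step 1: Center c = (-4, 1), radius = 9
Step 2: |p - c|^2 = (-8)^2 + 1^2 = 65
Step 3: r^2 = 81
Step 4: |p-c| < r so winding number = 1

1


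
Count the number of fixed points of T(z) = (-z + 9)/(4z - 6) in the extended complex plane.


Step 1: Fixed points satisfy T(z) = z
Step 2: 4z^2 - 5z - 9 = 0
Step 3: Discriminant = (-5)^2 - 4*4*(-9) = 169
Step 4: Number of fixed points = 2

2


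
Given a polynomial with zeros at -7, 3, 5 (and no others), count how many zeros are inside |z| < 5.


Step 1: Check each root:
  z = -7: |-7| = 7 >= 5
  z = 3: |3| = 3 < 5
  z = 5: |5| = 5 >= 5
Step 2: Count = 1

1


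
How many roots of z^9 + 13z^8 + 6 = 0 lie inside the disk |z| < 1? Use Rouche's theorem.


Step 1: On |z| = 1 the three terms have sizes |z^9| = 1^9 = 1, |13z^8| = 13*1^8 = 13, |6| = 6
Step 2: The dominant term is g(z) = 13z^8; let h(z) = z^9 + 6 so f = g + h
Step 3: On |z| = 1: |g| = 13 and |h| <= 1 + 6 = 7
Step 4: Since 13 > 7, |h| < |g| on |z| = 1, so by Rouche f has the same number of zeros as g inside |z| < 1
Step 5: g(z) = 13z^8 has 8 zeros (at the origin, multiplicity 8) inside |z| < 1. Answer = 8

8


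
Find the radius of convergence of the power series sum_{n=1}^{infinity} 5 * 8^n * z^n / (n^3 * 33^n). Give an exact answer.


Step 1: General term a_n = 5 * 8^n / (n^3 * 33^n)
Step 2: By the root test, |a_n|^(1/n) = 5^(1/n) * 8 / (n^(3/n) * 33) -> 8/33 as n -> infinity (since 5^(1/n) -> 1 and n^(3/n) -> 1)
Step 3: R = 1/lim|a_n|^(1/n) = 33/8

33/8


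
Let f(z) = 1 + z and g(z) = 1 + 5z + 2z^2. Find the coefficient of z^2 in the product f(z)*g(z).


Step 1: z^2 term in f*g comes from: (1)*(2z^2) + (z)*(5z) + (0)*(1)
Step 2: = 2 + 5 + 0
Step 3: = 7

7


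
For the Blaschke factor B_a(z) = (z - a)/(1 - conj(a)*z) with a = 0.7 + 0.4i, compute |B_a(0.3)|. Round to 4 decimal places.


Step 1: Numerator z0 - a = 0.3 - (0.7 + 0.4i) = -0.4 - 0.4i
Step 2: Denominator 1 - conj(a)*z0 = 1 - (0.7 - 0.4i)*0.3 = 0.79 + 0.12i
Step 3: |z0 - a|^2 = (-0.4)^2 + (-0.4)^2 = 0.32; |1 - conj(a)*z0|^2 = 0.79^2 + 0.12^2 = 0.6385
Step 4: |B_a(0.3)| = sqrt(0.32 / 0.6385) = sqrt(0.501175)
Step 5: = 0.7079

0.7079


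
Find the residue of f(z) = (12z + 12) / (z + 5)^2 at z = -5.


Step 1: Pole of order 2 at z = -5
Step 2: Res = lim d/dz [(z + 5)^2 * f(z)] as z -> -5
Step 3: (z + 5)^2 * f(z) = 12z + 12
Step 4: d/dz[12z + 12] = 12

12


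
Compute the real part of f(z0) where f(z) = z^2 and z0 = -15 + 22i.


Step 1: z0 = -15 + 22i
Step 2: z0^2 = (-15)^2 - 22^2 - 660i
Step 3: real part = 225 - 484 = -259

-259


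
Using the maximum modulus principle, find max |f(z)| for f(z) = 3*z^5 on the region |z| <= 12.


Step 1: On |z| = 12, |f(z)| = 3 * |z|^5 = 3 * 12^5
Step 2: By maximum modulus principle, maximum is on boundary.
Step 3: Maximum = 3 * 248832 = 746496

746496


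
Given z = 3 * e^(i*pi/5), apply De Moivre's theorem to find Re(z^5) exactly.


Step 1: By De Moivre's theorem, z^5 = 3^5 * e^(i*5*pi/5) = 243 * (cos(pi) + i*sin(pi))
Step 2: |z|^5 = 3^5 = 243
Step 3: The angle pi already lies in [0, 2*pi)
Step 4: cos(pi) = -1
Step 5: Re(z^5) = 243 * (-1) = -243

-243


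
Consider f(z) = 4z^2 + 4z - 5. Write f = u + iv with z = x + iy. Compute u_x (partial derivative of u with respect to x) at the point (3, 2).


Step 1: f(z) = 4(x+iy)^2 + 4(x+iy) - 5
Step 2: u = 4(x^2 - y^2) + 4x - 5
Step 3: u_x = 8x + 4
Step 4: At (3, 2): u_x = 24 + 4 = 28

28


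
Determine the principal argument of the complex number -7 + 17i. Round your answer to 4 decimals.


Step 1: z = -7 + 17i
Step 2: arg(z) = atan2(17, -7)
Step 3: arg(z) = 1.9614

1.9614


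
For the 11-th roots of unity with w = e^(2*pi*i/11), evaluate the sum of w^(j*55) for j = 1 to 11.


Step 1: The sum sum_{j=1}^{n} w^(k*j) equals n if n | k, else 0.
Step 2: Here n = 11, k = 55
Step 3: Does n divide k? 11 | 55 -> True
Step 4: Sum = 11

11


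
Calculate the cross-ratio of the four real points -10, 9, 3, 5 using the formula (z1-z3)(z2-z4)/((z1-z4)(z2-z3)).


Step 1: (z1-z3)(z2-z4) = (-13) * 4 = -52
Step 2: (z1-z4)(z2-z3) = (-15) * 6 = -90
Step 3: Cross-ratio = 52/90 = 26/45

26/45


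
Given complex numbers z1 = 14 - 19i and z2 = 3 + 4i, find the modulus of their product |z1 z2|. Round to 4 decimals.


Step 1: |z1| = sqrt(14^2 + (-19)^2) = sqrt(557)
Step 2: |z2| = sqrt(3^2 + 4^2) = sqrt(25)
Step 3: |z1*z2| = |z1|*|z2| = sqrt(557) * sqrt(25) = sqrt(557 * 25) = sqrt(13925)
Step 4: = 118.0042

118.0042


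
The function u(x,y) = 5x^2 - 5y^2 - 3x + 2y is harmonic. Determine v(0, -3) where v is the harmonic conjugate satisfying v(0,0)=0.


Step 1: v_x = -u_y = 10y - 2
Step 2: v_y = u_x = 10x - 3
Step 3: v = 10xy - 2x - 3y + C
Step 4: v(0,0) = 0 => C = 0
Step 5: v(0, -3) = 9

9


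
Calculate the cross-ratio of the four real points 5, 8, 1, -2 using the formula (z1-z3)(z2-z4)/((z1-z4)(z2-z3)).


Step 1: (z1-z3)(z2-z4) = 4 * 10 = 40
Step 2: (z1-z4)(z2-z3) = 7 * 7 = 49
Step 3: Cross-ratio = 40/49 = 40/49

40/49


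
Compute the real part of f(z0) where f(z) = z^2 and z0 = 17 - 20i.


Step 1: z0 = 17 - 20i
Step 2: z0^2 = 17^2 - (-20)^2 - 680i
Step 3: real part = 289 - 400 = -111

-111


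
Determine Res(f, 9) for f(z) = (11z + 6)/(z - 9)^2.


Step 1: Pole of order 2 at z = 9
Step 2: Res = lim d/dz [(z - 9)^2 * f(z)] as z -> 9
Step 3: (z - 9)^2 * f(z) = 11z + 6
Step 4: d/dz[11z + 6] = 11

11


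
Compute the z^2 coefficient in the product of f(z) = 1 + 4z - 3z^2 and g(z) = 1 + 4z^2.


Step 1: z^2 term in f*g comes from: (1)*(4z^2) + (4z)*(0) + (-3z^2)*(1)
Step 2: = 4 + 0 - 3
Step 3: = 1

1


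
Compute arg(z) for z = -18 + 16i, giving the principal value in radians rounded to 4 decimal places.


Step 1: z = -18 + 16i
Step 2: arg(z) = atan2(16, -18)
Step 3: arg(z) = 2.415

2.415


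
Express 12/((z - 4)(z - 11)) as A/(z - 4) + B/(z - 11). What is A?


Step 1: Multiply both sides by (z - 4) and set z = 4
Step 2: A = 12 / (4 - 11)
Step 3: A = 12 / (-7)
Step 4: A = -12/7

-12/7


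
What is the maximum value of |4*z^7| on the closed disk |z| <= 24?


Step 1: On |z| = 24, |f(z)| = 4 * |z|^7 = 4 * 24^7
Step 2: By maximum modulus principle, maximum is on boundary.
Step 3: Maximum = 4 * 4586471424 = 18345885696

18345885696


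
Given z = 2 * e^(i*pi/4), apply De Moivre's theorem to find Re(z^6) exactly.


Step 1: By De Moivre's theorem, z^6 = 2^6 * e^(i*6*pi/4) = 64 * (cos(3*pi/2) + i*sin(3*pi/2))
Step 2: |z|^6 = 2^6 = 64
Step 3: The angle 3*pi/2 already lies in [0, 2*pi)
Step 4: cos(3*pi/2) = 0
Step 5: Re(z^6) = 64 * 0 = 0

0


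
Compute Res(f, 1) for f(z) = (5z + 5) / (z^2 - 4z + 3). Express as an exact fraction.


Step 1: Q(z) = z^2 - 4z + 3 = (z - 1)(z - 3)
Step 2: Q'(z) = 2z - 4
Step 3: Q'(1) = -2, P(1) = 10
Step 4: Res = P(1)/Q'(1) = 10/(-2) = -5

-5


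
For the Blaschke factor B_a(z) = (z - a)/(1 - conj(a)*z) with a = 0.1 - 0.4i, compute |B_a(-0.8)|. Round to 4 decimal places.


Step 1: Numerator z0 - a = -0.8 - (0.1 - 0.4i) = -0.9 + 0.4i
Step 2: Denominator 1 - conj(a)*z0 = 1 - (0.1 + 0.4i)*(-0.8) = 1.08 + 0.32i
Step 3: |z0 - a|^2 = (-0.9)^2 + 0.4^2 = 0.97; |1 - conj(a)*z0|^2 = 1.08^2 + 0.32^2 = 1.2688
Step 4: |B_a(-0.8)| = sqrt(0.97 / 1.2688) = sqrt(0.764502)
Step 5: = 0.8744

0.8744


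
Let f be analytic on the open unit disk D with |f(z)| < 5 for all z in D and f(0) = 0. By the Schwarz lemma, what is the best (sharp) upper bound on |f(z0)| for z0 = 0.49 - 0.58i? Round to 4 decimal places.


Step 1: g = f/5 maps D -> D with g(0) = 0, so by the Schwarz lemma |g(z)| <= |z|, i.e. |f(z)| <= 5|z|; this is sharp (f(z) = 5z).
Step 2: |z0|^2 = 0.49^2 + (-0.58)^2 = 0.5765
Step 3: |z0| = sqrt(0.5765) = 0.759276
Step 4: Best bound = 5 * |z0| = 5 * 0.759276 = 3.7964

3.7964


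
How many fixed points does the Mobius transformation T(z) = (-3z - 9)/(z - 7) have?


Step 1: Fixed points satisfy T(z) = z
Step 2: z^2 - 4z + 9 = 0
Step 3: Discriminant = (-4)^2 - 4*1*9 = -20
Step 4: Number of fixed points = 2

2


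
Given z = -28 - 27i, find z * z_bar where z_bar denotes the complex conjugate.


Step 1: conj(z) = -28 + 27i
Step 2: z * conj(z) = (-28)^2 + (-27)^2
Step 3: = 784 + 729 = 1513

1513


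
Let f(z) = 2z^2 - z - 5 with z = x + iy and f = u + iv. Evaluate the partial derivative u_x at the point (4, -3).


Step 1: f(z) = 2(x+iy)^2 - (x+iy) - 5
Step 2: u = 2(x^2 - y^2) - x - 5
Step 3: u_x = 4x - 1
Step 4: At (4, -3): u_x = 16 - 1 = 15

15


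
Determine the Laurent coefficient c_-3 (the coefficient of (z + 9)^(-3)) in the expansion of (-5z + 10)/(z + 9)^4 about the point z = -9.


Step 1: Write the numerator in powers of (z + 9): -5z + 10 = -5(z + 9) + (-5*(-9) + 10) = -5(z + 9) + 55
Step 2: Divide by (z + 9)^4: f(z) = 55(z + 9)^(-4) - 5(z + 9)^(-3)
Step 3: This finite sum is the Laurent series of f about z = -9.
Step 4: Coefficient of (z + 9)^(-3) = coefficient of (z + 9) in the re-centred numerator = -5

-5


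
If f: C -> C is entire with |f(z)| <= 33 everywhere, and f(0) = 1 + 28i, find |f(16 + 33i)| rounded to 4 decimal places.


Step 1: By Liouville's theorem, a bounded entire function is constant.
Step 2: f(z) = f(0) = 1 + 28i for all z.
Step 3: |f(w)| = |1 + 28i| = sqrt(1 + 784)
Step 4: = 28.0179

28.0179


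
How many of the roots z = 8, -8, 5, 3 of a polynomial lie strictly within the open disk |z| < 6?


Step 1: Check each root:
  z = 8: |8| = 8 >= 6
  z = -8: |-8| = 8 >= 6
  z = 5: |5| = 5 < 6
  z = 3: |3| = 3 < 6
Step 2: Count = 2

2


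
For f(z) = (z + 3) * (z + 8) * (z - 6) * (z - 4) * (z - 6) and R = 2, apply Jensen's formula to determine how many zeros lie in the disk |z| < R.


Jensen's formula: (1/2pi)*integral log|f(Re^it)|dt = log|f(0)| + sum_{|a_k|<R} log(R/|a_k|)
Step 1: f(0) = 3 * 8 * (-6) * (-4) * (-6) = -3456
Step 2: log|f(0)| = log|-3| + log|-8| + log|6| + log|4| + log|6| = 8.1479
Step 3: Zeros inside |z| < 2: none
Step 4: Jensen sum = (empty sum) = 0
Step 5: n(R) = number of terms in the Jensen sum = count of zeros inside |z| < 2 = 0

0


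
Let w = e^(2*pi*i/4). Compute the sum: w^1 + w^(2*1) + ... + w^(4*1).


Step 1: The sum sum_{j=1}^{n} w^(k*j) equals n if n | k, else 0.
Step 2: Here n = 4, k = 1
Step 3: Does n divide k? 4 | 1 -> False
Step 4: Sum = 0

0


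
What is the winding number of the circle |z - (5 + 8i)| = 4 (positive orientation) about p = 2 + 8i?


Step 1: Center c = (5, 8), radius = 4
Step 2: |p - c|^2 = (-3)^2 + 0^2 = 9
Step 3: r^2 = 16
Step 4: |p-c| < r so winding number = 1

1


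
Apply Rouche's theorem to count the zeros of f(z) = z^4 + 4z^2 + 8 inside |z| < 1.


Step 1: On |z| = 1 the three terms have sizes |z^4| = 1^4 = 1, |4z^2| = 4*1^2 = 4, |8| = 8
Step 2: The dominant term is g(z) = 8; let h(z) = z^4 + 4z^2 so f = g + h
Step 3: On |z| = 1: |g| = 8 and |h| <= 1 + 4 = 5
Step 4: Since 8 > 5, |h| < |g| on |z| = 1, so by Rouche f has the same number of zeros as g inside |z| < 1
Step 5: g(z) = 8 is a nonzero constant with no zeros inside |z| < 1. Answer = 0

0


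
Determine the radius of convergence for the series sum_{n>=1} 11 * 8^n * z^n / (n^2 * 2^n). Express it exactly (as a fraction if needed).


Step 1: General term a_n = 11 * 8^n / (n^2 * 2^n)
Step 2: By the root test, |a_n|^(1/n) = 11^(1/n) * 8 / (n^(2/n) * 2) -> 8/2 as n -> infinity (since 11^(1/n) -> 1 and n^(2/n) -> 1)
Step 3: R = 1/lim|a_n|^(1/n) = 2/8 = 1/4

1/4


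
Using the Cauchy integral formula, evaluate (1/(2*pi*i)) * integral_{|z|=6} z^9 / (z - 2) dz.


Step 1: f(z) = z^9, a = 2 is inside |z| = 6
Step 2: By Cauchy integral formula: (1/(2pi*i)) * integral = f(a)
Step 3: f(2) = 2^9 = 512

512


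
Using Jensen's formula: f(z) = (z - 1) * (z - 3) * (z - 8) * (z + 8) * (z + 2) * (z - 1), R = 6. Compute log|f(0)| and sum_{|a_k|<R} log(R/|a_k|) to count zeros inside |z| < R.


Jensen's formula: (1/2pi)*integral log|f(Re^it)|dt = log|f(0)| + sum_{|a_k|<R} log(R/|a_k|)
Step 1: f(0) = (-1) * (-3) * (-8) * 8 * 2 * (-1) = 384
Step 2: log|f(0)| = log|1| + log|3| + log|8| + log|-8| + log|-2| + log|1| = 5.9506
Step 3: Zeros inside |z| < 6: 1, 3, -2, 1
Step 4: Jensen sum = log(6/1) + log(6/3) + log(6/2) + log(6/1) = 5.3753
Step 5: n(R) = number of terms in the Jensen sum = count of zeros inside |z| < 6 = 4

4


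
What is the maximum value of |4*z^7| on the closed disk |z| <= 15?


Step 1: On |z| = 15, |f(z)| = 4 * |z|^7 = 4 * 15^7
Step 2: By maximum modulus principle, maximum is on boundary.
Step 3: Maximum = 4 * 170859375 = 683437500

683437500


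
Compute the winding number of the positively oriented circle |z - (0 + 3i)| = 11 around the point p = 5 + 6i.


Step 1: Center c = (0, 3), radius = 11
Step 2: |p - c|^2 = 5^2 + 3^2 = 34
Step 3: r^2 = 121
Step 4: |p-c| < r so winding number = 1

1


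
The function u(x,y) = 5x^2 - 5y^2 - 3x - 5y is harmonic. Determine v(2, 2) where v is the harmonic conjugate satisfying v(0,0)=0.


Step 1: v_x = -u_y = 10y + 5
Step 2: v_y = u_x = 10x - 3
Step 3: v = 10xy + 5x - 3y + C
Step 4: v(0,0) = 0 => C = 0
Step 5: v(2, 2) = 44

44


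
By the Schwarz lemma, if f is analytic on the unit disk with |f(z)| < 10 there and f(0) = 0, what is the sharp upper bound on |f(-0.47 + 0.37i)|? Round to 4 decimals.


Step 1: g = f/10 maps D -> D with g(0) = 0, so by the Schwarz lemma |g(z)| <= |z|, i.e. |f(z)| <= 10|z|; this is sharp (f(z) = 10z).
Step 2: |z0|^2 = (-0.47)^2 + 0.37^2 = 0.3578
Step 3: |z0| = sqrt(0.3578) = 0.598164
Step 4: Best bound = 10 * |z0| = 10 * 0.598164 = 5.9816

5.9816


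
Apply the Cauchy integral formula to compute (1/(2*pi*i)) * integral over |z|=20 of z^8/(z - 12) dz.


Step 1: f(z) = z^8, a = 12 is inside |z| = 20
Step 2: By Cauchy integral formula: (1/(2pi*i)) * integral = f(a)
Step 3: f(12) = 12^8 = 429981696

429981696


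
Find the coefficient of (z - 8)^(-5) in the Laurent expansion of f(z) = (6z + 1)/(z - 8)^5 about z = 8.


Step 1: Write the numerator in powers of (z - 8): 6z + 1 = 6(z - 8) + (6*8 + 1) = 6(z - 8) + 49
Step 2: Divide by (z - 8)^5: f(z) = 49(z - 8)^(-5) + 6(z - 8)^(-4)
Step 3: This finite sum is the Laurent series of f about z = 8.
Step 4: Coefficient of (z - 8)^(-5) = 6*8 + 1 = 49

49


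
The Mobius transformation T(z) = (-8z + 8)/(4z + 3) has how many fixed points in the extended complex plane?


Step 1: Fixed points satisfy T(z) = z
Step 2: 4z^2 + 11z - 8 = 0
Step 3: Discriminant = 11^2 - 4*4*(-8) = 249
Step 4: Number of fixed points = 2

2


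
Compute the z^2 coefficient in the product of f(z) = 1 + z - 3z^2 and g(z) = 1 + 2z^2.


Step 1: z^2 term in f*g comes from: (1)*(2z^2) + (z)*(0) + (-3z^2)*(1)
Step 2: = 2 + 0 - 3
Step 3: = -1

-1


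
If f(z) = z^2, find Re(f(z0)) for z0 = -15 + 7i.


Step 1: z0 = -15 + 7i
Step 2: z0^2 = (-15)^2 - 7^2 - 210i
Step 3: real part = 225 - 49 = 176

176


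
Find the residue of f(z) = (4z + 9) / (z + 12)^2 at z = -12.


Step 1: Pole of order 2 at z = -12
Step 2: Res = lim d/dz [(z + 12)^2 * f(z)] as z -> -12
Step 3: (z + 12)^2 * f(z) = 4z + 9
Step 4: d/dz[4z + 9] = 4

4


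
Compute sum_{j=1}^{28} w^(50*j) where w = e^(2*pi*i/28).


Step 1: The sum sum_{j=1}^{n} w^(k*j) equals n if n | k, else 0.
Step 2: Here n = 28, k = 50
Step 3: Does n divide k? 28 | 50 -> False
Step 4: Sum = 0

0


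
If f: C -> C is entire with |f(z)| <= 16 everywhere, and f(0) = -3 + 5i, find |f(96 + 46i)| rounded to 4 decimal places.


Step 1: By Liouville's theorem, a bounded entire function is constant.
Step 2: f(z) = f(0) = -3 + 5i for all z.
Step 3: |f(w)| = |-3 + 5i| = sqrt(9 + 25)
Step 4: = 5.831

5.831


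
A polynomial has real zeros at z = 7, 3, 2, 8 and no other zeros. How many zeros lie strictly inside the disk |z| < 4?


Step 1: Check each root:
  z = 7: |7| = 7 >= 4
  z = 3: |3| = 3 < 4
  z = 2: |2| = 2 < 4
  z = 8: |8| = 8 >= 4
Step 2: Count = 2

2


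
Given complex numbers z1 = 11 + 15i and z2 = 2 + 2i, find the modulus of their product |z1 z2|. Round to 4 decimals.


Step 1: |z1| = sqrt(11^2 + 15^2) = sqrt(346)
Step 2: |z2| = sqrt(2^2 + 2^2) = sqrt(8)
Step 3: |z1*z2| = |z1|*|z2| = sqrt(346) * sqrt(8) = sqrt(346 * 8) = sqrt(2768)
Step 4: = 52.6118

52.6118


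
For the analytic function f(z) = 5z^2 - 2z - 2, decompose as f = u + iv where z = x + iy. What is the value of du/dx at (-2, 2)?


Step 1: f(z) = 5(x+iy)^2 - 2(x+iy) - 2
Step 2: u = 5(x^2 - y^2) - 2x - 2
Step 3: u_x = 10x - 2
Step 4: At (-2, 2): u_x = -20 - 2 = -22

-22


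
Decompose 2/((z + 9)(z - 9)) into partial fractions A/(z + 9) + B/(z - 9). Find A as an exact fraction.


Step 1: Multiply both sides by (z + 9) and set z = -9
Step 2: A = 2 / (-9 - 9)
Step 3: A = 2 / (-18)
Step 4: A = -1/9

-1/9


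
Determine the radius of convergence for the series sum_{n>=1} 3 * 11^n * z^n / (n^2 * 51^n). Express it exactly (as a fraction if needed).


Step 1: General term a_n = 3 * 11^n / (n^2 * 51^n)
Step 2: By the root test, |a_n|^(1/n) = 3^(1/n) * 11 / (n^(2/n) * 51) -> 11/51 as n -> infinity (since 3^(1/n) -> 1 and n^(2/n) -> 1)
Step 3: R = 1/lim|a_n|^(1/n) = 51/11

51/11


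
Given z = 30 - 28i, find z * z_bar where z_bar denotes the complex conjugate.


Step 1: conj(z) = 30 + 28i
Step 2: z * conj(z) = 30^2 + (-28)^2
Step 3: = 900 + 784 = 1684

1684


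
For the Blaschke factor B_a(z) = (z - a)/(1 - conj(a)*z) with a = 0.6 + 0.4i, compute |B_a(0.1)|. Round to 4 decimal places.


Step 1: Numerator z0 - a = 0.1 - (0.6 + 0.4i) = -0.5 - 0.4i
Step 2: Denominator 1 - conj(a)*z0 = 1 - (0.6 - 0.4i)*0.1 = 0.94 + 0.04i
Step 3: |z0 - a|^2 = (-0.5)^2 + (-0.4)^2 = 0.41; |1 - conj(a)*z0|^2 = 0.94^2 + 0.04^2 = 0.8852
Step 4: |B_a(0.1)| = sqrt(0.41 / 0.8852) = sqrt(0.463172)
Step 5: = 0.6806

0.6806


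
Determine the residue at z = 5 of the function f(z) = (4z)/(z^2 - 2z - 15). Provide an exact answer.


Step 1: Q(z) = z^2 - 2z - 15 = (z - 5)(z + 3)
Step 2: Q'(z) = 2z - 2
Step 3: Q'(5) = 8, P(5) = 20
Step 4: Res = P(5)/Q'(5) = 20/8 = 5/2

5/2


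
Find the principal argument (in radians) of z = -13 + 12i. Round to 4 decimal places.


Step 1: z = -13 + 12i
Step 2: arg(z) = atan2(12, -13)
Step 3: arg(z) = 2.3962

2.3962


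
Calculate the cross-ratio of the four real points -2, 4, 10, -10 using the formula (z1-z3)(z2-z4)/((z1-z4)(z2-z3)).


Step 1: (z1-z3)(z2-z4) = (-12) * 14 = -168
Step 2: (z1-z4)(z2-z3) = 8 * (-6) = -48
Step 3: Cross-ratio = 168/48 = 7/2

7/2


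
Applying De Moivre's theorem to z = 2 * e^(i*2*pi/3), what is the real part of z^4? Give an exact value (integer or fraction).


Step 1: By De Moivre's theorem, z^4 = 2^4 * e^(i*4*2*pi/3) = 16 * (cos(8*pi/3) + i*sin(8*pi/3))
Step 2: |z|^4 = 2^4 = 16
Step 3: Reduce the angle mod 2*pi: 8*pi/3 - 2*pi = 2*pi/3
Step 4: cos(2*pi/3) = -1/2
Step 5: Re(z^4) = 16 * (-1/2) = -8

-8


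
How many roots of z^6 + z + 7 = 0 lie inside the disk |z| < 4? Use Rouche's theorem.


Step 1: On |z| = 4 the three terms have sizes |z^6| = 4^6 = 4096, |z| = 4, |7| = 7
Step 2: The dominant term is g(z) = z^6; let h(z) = z + 7 so f = g + h
Step 3: On |z| = 4: |g| = 4096 and |h| <= 4 + 7 = 11
Step 4: Since 4096 > 11, |h| < |g| on |z| = 4, so by Rouche f has the same number of zeros as g inside |z| < 4
Step 5: g(z) = z^6 has 6 zeros (all at the origin) inside |z| < 4. Answer = 6

6


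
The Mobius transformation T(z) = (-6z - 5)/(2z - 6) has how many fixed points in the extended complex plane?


Step 1: Fixed points satisfy T(z) = z
Step 2: 2z^2 + 5 = 0
Step 3: Discriminant = 0^2 - 4*2*5 = -40
Step 4: Number of fixed points = 2

2


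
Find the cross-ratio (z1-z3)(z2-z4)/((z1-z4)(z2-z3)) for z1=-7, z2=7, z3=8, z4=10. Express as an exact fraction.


Step 1: (z1-z3)(z2-z4) = (-15) * (-3) = 45
Step 2: (z1-z4)(z2-z3) = (-17) * (-1) = 17
Step 3: Cross-ratio = 45/17 = 45/17

45/17


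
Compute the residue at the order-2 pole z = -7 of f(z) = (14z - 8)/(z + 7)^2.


Step 1: Pole of order 2 at z = -7
Step 2: Res = lim d/dz [(z + 7)^2 * f(z)] as z -> -7
Step 3: (z + 7)^2 * f(z) = 14z - 8
Step 4: d/dz[14z - 8] = 14

14


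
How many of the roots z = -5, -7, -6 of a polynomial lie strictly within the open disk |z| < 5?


Step 1: Check each root:
  z = -5: |-5| = 5 >= 5
  z = -7: |-7| = 7 >= 5
  z = -6: |-6| = 6 >= 5
Step 2: Count = 0

0


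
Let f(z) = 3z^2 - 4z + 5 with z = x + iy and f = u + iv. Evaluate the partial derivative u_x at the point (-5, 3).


Step 1: f(z) = 3(x+iy)^2 - 4(x+iy) + 5
Step 2: u = 3(x^2 - y^2) - 4x + 5
Step 3: u_x = 6x - 4
Step 4: At (-5, 3): u_x = -30 - 4 = -34

-34


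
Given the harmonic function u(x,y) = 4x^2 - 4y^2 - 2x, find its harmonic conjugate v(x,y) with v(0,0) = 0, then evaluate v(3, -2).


Step 1: v_x = -u_y = 8y + 0
Step 2: v_y = u_x = 8x - 2
Step 3: v = 8xy - 2y + C
Step 4: v(0,0) = 0 => C = 0
Step 5: v(3, -2) = -44

-44


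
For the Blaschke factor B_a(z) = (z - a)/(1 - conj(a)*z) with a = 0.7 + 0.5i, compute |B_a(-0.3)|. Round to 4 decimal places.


Step 1: Numerator z0 - a = -0.3 - (0.7 + 0.5i) = -1 - 0.5i
Step 2: Denominator 1 - conj(a)*z0 = 1 - (0.7 - 0.5i)*(-0.3) = 1.21 - 0.15i
Step 3: |z0 - a|^2 = (-1)^2 + (-0.5)^2 = 1.25; |1 - conj(a)*z0|^2 = 1.21^2 + (-0.15)^2 = 1.4866
Step 4: |B_a(-0.3)| = sqrt(1.25 / 1.4866) = sqrt(0.840845)
Step 5: = 0.917

0.917


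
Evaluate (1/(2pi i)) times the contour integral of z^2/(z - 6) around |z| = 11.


Step 1: f(z) = z^2, a = 6 is inside |z| = 11
Step 2: By Cauchy integral formula: (1/(2pi*i)) * integral = f(a)
Step 3: f(6) = 6^2 = 36

36


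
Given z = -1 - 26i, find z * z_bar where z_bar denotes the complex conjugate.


Step 1: conj(z) = -1 + 26i
Step 2: z * conj(z) = (-1)^2 + (-26)^2
Step 3: = 1 + 676 = 677

677


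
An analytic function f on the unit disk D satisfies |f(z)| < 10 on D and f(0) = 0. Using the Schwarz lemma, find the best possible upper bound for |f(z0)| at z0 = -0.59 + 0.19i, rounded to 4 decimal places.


Step 1: g = f/10 maps D -> D with g(0) = 0, so by the Schwarz lemma |g(z)| <= |z|, i.e. |f(z)| <= 10|z|; this is sharp (f(z) = 10z).
Step 2: |z0|^2 = (-0.59)^2 + 0.19^2 = 0.3842
Step 3: |z0| = sqrt(0.3842) = 0.619839
Step 4: Best bound = 10 * |z0| = 10 * 0.619839 = 6.1984

6.1984
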